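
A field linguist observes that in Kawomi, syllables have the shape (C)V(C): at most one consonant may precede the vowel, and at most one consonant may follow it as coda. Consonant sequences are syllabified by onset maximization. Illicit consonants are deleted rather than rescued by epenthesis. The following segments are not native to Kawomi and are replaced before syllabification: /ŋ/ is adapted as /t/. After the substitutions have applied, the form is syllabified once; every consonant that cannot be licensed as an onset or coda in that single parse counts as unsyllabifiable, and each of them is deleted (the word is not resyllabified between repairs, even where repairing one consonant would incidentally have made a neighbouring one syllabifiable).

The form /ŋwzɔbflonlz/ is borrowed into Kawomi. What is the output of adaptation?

zɔblon

Substitution: /ŋ/ → /t/, giving /twzɔbflonlz/.
The consonants /t/, /w/, /f/, /l/, /z/ cannot be parsed into a legal (C)V(C) syllable (at most one coda consonant is licensed; onsets are limited to one consonant).
Each unlicensed consonant is deleted: /t/, /w/, /f/, /l/, /z/.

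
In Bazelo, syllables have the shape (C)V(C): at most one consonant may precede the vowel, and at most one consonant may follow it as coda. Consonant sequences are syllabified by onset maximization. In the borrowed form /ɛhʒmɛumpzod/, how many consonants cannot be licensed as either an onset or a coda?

Under (C)V(C), the unsyllabifiable consonants are /ʒ/, /p/ (at most one coda consonant is licensed; onsets are limited to one consonant).

2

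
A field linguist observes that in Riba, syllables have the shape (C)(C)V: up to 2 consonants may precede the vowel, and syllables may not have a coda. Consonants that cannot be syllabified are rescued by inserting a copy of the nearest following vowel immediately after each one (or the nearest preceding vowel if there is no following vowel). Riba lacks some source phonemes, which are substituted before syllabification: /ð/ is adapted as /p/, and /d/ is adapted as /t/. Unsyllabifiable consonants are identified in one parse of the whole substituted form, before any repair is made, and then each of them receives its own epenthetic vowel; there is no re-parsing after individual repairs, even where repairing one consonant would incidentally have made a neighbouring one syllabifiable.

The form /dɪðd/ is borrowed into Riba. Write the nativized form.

Substitution: /d/ → /t/, /ð/ → /p/, giving /tɪpt/.
The consonants /p/, /t/ cannot be parsed into a legal (C)(C)V syllable (no codas are permitted; onsets may contain at most 2 consonants).
Epenthesis after each stranded consonant: /p/ → /pɪ/, /t/ → /tɪ/.

tɪpɪtɪ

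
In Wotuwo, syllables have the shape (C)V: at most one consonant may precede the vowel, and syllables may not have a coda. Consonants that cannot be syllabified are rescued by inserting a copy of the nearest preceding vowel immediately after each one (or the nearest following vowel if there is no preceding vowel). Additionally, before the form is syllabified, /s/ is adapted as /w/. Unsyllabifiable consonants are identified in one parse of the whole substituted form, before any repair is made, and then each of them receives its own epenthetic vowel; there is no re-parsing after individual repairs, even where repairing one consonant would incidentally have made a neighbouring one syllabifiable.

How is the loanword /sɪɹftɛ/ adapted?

wɪɹɪfɪtɛ

Substitution: /s/ → /w/, giving /wɪɹftɛ/.
The consonants /ɹ/, /f/ cannot be parsed into a legal (C)V syllable (no codas are permitted; onsets are limited to one consonant).
Each unlicensed consonant becomes the onset of a new syllable: /ɹ/ → /ɹɪ/, /f/ → /fɪ/.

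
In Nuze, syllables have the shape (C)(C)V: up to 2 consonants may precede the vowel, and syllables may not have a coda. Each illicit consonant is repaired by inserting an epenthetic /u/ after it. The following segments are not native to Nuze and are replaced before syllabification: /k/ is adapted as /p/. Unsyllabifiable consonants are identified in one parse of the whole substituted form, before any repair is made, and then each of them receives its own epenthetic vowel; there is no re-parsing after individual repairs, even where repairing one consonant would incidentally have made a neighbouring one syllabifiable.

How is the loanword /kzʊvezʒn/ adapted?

Substitution: /k/ → /p/, giving /pzʊvezʒn/.
The consonants /z/, /ʒ/, /n/ cannot be parsed into a legal (C)(C)V syllable (no codas are permitted; onsets may contain at most 2 consonants).
Inserting the epenthetic vowel yields /z/ → /zu/, /ʒ/ → /ʒu/, /n/ → /nu/.

pzʊvezuʒunu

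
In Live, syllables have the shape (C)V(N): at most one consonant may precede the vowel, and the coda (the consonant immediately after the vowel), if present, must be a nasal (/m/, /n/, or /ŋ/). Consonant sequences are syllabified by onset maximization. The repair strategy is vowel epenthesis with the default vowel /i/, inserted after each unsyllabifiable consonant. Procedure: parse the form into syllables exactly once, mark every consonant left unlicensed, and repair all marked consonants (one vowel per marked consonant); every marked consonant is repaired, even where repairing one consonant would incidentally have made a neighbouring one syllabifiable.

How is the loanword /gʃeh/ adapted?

giʃehi

Syllabifying with onset maximization leaves /g/, /h/ stranded (only a nasal (/m/, /n/, or /ŋ/) is licensed in coda position; onsets are limited to one consonant).
Epenthesis after each stranded consonant: /g/ → /gi/, /h/ → /hi/.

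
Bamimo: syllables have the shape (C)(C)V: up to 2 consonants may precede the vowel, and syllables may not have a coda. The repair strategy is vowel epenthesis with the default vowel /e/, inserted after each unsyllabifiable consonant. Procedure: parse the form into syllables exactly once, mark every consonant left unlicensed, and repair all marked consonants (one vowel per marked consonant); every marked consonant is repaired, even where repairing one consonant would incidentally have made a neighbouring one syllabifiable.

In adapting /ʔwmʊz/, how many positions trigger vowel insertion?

2

The unsyllabifiable consonants are /ʔ/, /z/; each receives one epenthetic vowel.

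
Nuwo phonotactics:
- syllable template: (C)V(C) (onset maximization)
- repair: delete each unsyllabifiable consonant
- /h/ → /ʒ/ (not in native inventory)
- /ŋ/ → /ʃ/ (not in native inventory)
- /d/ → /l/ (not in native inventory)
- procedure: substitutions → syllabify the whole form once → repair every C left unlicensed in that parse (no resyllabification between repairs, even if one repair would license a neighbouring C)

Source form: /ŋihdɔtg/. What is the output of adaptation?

ʃiʒlɔt

Substitution: /ŋ/ → /ʃ/, /h/ → /ʒ/, /d/ → /l/, giving /ʃiʒlɔtg/.
Under (C)V(C), the unsyllabifiable consonants are /g/ (at most one coda consonant is licensed; onsets are limited to one consonant).
Deletion applies to /g/.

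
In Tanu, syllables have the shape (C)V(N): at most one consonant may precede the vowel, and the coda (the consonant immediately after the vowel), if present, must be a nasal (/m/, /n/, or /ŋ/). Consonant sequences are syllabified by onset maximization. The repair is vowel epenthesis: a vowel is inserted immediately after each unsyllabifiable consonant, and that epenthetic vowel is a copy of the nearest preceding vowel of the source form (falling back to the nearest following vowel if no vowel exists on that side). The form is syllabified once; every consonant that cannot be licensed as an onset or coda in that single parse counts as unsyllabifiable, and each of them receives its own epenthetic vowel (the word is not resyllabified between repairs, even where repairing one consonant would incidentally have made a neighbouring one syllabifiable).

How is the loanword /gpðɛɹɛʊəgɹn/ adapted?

gɛpɛðɛɹɛʊəgəɹənə

Under (C)V(N), the unsyllabifiable consonants are /g/, /p/, /g/, /ɹ/, /n/ (only a nasal (/m/, /n/, or /ŋ/) is licensed in coda position; onsets are limited to one consonant).
Each unlicensed consonant becomes the onset of a new syllable: /g/ → /gɛ/, /p/ → /pɛ/, /g/ → /gə/, /ɹ/ → /ɹə/, /n/ → /nə/.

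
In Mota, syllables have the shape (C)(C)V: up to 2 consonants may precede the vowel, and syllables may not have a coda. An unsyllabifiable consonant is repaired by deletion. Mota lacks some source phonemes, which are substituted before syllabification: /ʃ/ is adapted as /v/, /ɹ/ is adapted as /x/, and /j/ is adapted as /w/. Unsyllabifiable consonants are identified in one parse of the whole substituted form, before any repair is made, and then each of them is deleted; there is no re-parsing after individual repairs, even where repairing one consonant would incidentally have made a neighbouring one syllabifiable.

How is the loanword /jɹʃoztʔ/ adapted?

xvo

Substitution: /j/ → /w/, /ɹ/ → /x/, /ʃ/ → /v/, giving /wxvoztʔ/.
The consonants /w/, /z/, /t/, /ʔ/ cannot be parsed into a legal (C)(C)V syllable (no codas are permitted; onsets may contain at most 2 consonants).
Each unlicensed consonant is deleted: /w/, /z/, /t/, /ʔ/.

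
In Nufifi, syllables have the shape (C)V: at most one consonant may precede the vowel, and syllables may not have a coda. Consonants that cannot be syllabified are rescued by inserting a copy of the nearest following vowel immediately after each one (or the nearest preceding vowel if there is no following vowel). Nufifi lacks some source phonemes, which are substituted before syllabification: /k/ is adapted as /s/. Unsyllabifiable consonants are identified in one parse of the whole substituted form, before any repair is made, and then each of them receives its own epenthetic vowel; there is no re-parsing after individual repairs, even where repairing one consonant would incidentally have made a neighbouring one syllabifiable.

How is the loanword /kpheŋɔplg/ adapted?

Substitution: /k/ → /s/, giving /spheŋɔplg/.
The consonants /s/, /p/, /p/, /l/, /g/ cannot be parsed into a legal (C)V syllable (no codas are permitted; onsets are limited to one consonant).
Inserting the epenthetic vowel yields /s/ → /se/, /p/ → /pe/, /p/ → /pɔ/, /l/ → /lɔ/, /g/ → /gɔ/.

sepeheŋɔpɔlɔgɔ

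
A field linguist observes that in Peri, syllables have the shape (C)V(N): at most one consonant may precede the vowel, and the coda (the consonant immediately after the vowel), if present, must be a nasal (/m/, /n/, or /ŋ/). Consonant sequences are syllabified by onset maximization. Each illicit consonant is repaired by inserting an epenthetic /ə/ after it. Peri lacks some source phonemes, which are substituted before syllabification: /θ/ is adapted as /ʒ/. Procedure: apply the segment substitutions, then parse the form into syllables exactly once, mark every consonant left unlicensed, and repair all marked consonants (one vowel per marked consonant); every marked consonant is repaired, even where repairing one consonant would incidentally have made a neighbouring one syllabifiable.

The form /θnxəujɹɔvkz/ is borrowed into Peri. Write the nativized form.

Substitution: /θ/ → /ʒ/, giving /ʒnxəujɹɔvkz/.
Under (C)V(N), the unsyllabifiable consonants are /ʒ/, /n/, /j/, /v/, /k/, /z/ (only a nasal (/m/, /n/, or /ŋ/) is licensed in coda position; onsets are limited to one consonant).
Epenthesis after each stranded consonant: /ʒ/ → /ʒə/, /n/ → /nə/, /j/ → /jə/, /v/ → /və/, /k/ → /kə/, /z/ → /zə/.

ʒənəxəujəɹɔvəkəzə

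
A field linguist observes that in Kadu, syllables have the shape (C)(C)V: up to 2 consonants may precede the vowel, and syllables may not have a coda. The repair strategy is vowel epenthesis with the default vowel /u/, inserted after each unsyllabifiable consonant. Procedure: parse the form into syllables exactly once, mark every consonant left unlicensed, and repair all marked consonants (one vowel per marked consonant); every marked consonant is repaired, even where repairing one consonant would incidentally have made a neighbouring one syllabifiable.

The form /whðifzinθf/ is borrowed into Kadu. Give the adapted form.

The consonants /w/, /n/, /θ/, /f/ cannot be parsed into a legal (C)(C)V syllable (no codas are permitted; onsets may contain at most 2 consonants).
Each unlicensed consonant becomes the onset of a new syllable: /w/ → /wu/, /n/ → /nu/, /θ/ → /θu/, /f/ → /fu/.

wuhðifzinuθufu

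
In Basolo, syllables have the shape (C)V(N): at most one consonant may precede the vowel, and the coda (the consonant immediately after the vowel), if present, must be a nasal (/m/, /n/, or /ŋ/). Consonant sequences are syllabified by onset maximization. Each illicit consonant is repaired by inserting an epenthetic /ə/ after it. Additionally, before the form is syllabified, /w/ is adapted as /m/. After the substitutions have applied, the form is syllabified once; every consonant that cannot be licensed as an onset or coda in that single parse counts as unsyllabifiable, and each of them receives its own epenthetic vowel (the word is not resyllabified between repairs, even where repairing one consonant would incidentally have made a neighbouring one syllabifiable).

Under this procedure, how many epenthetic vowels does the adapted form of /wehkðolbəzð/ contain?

5

After substitution the input is /mehkðolbəzð/.
The unsyllabifiable consonants are /h/, /k/, /l/, /z/, /ð/; each receives one epenthetic vowel.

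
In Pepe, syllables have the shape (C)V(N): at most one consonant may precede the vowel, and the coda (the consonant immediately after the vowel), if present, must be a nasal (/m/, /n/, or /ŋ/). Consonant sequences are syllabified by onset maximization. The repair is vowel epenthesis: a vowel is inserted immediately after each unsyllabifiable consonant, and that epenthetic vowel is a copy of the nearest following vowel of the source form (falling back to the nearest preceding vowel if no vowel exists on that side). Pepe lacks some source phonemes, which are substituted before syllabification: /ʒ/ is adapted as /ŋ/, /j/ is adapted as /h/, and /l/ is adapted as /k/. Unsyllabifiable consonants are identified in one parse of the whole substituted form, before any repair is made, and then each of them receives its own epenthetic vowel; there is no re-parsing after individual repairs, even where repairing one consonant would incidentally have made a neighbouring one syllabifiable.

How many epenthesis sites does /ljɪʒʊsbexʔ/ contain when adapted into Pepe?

After substitution the input is /khɪŋʊsbexʔ/.
The unsyllabifiable consonants are /k/, /s/, /x/, /ʔ/; each receives one epenthetic vowel.

4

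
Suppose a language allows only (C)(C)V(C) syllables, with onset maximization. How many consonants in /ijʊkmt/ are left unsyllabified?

2

Syllabifying with onset maximization leaves /m/, /t/ stranded (at most one coda consonant is licensed; onsets may contain at most 2 consonants).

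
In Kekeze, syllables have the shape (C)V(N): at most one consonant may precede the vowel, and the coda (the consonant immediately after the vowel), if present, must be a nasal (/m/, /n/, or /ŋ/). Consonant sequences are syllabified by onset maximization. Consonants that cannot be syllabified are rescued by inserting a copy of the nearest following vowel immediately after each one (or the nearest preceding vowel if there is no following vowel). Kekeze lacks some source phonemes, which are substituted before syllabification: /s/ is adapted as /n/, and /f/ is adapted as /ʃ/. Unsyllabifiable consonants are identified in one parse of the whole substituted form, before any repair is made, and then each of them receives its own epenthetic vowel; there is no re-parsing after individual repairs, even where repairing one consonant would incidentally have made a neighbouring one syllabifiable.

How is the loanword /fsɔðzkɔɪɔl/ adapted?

ʃɔnɔðɔzɔkɔɪɔlɔ

Substitution: /f/ → /ʃ/, /s/ → /n/, giving /ʃnɔðzkɔɪɔl/.
Syllabifying with onset maximization leaves /ʃ/, /ð/, /z/, /l/ stranded (only a nasal (/m/, /n/, or /ŋ/) is licensed in coda position; onsets are limited to one consonant).
Epenthesis after each stranded consonant: /ʃ/ → /ʃɔ/, /ð/ → /ðɔ/, /z/ → /zɔ/, /l/ → /lɔ/.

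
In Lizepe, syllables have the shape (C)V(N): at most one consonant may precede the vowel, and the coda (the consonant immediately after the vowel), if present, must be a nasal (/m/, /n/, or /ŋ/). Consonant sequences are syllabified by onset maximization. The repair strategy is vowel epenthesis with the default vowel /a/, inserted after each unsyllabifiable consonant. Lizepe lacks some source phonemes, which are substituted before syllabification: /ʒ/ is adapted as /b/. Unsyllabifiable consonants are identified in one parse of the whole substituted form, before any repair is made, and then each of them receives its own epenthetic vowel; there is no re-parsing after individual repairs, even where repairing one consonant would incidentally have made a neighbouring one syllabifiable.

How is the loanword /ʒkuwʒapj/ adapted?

Substitution: /ʒ/ → /b/, giving /bkuwbapj/.
Under (C)V(N), the unsyllabifiable consonants are /b/, /w/, /p/, /j/ (only a nasal (/m/, /n/, or /ŋ/) is licensed in coda position; onsets are limited to one consonant).
Inserting the epenthetic vowel yields /b/ → /ba/, /w/ → /wa/, /p/ → /pa/, /j/ → /ja/.

bakuwabapaja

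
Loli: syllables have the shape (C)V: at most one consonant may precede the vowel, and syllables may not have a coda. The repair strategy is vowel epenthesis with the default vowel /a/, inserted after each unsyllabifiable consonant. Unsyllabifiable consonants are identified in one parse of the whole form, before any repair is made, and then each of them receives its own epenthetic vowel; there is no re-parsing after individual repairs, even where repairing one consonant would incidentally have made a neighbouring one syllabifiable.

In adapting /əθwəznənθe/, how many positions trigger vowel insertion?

3

The unsyllabifiable consonants are /θ/, /z/, /n/; each receives one epenthetic vowel.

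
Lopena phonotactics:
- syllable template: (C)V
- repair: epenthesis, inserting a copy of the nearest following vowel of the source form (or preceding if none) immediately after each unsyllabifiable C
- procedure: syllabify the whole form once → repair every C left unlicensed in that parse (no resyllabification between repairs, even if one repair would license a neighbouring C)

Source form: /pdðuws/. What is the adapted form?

puduðuwusu

The consonants /p/, /d/, /w/, /s/ cannot be parsed into a legal (C)V syllable (no codas are permitted; onsets are limited to one consonant).
Epenthesis after each stranded consonant: /p/ → /pu/, /d/ → /du/, /w/ → /wu/, /s/ → /su/.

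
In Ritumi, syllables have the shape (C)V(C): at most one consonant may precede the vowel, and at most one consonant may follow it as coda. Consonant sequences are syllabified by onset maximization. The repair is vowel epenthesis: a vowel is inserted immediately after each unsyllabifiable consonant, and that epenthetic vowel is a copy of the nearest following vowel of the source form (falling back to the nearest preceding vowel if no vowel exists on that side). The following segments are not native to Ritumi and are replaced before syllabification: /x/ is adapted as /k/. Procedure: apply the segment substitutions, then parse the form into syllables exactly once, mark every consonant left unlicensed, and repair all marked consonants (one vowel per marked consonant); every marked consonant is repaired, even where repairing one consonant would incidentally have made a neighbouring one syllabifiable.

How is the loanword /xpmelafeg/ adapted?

Substitution: /x/ → /k/, giving /kpmelafeg/.
The consonants /k/, /p/ cannot be parsed into a legal (C)V(C) syllable (at most one coda consonant is licensed; onsets are limited to one consonant).
Epenthesis after each stranded consonant: /k/ → /ke/, /p/ → /pe/.

kepemelafeg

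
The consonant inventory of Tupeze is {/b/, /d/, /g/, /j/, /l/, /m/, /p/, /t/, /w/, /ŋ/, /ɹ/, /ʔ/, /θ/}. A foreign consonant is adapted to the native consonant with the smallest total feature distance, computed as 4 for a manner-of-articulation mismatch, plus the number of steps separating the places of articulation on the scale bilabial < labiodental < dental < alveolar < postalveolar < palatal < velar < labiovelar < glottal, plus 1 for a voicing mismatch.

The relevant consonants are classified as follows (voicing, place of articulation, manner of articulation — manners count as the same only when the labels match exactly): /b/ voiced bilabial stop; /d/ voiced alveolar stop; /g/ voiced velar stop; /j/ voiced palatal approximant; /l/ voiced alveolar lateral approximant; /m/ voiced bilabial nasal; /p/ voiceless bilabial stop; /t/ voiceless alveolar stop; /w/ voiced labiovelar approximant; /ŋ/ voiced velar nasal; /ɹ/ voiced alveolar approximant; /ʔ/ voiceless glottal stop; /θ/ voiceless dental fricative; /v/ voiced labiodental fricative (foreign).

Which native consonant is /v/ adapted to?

/θ/ is closest: same manner (fricative), place distance 1 (labiodental→dental), voicing differs (+1); total 2. Next closest is /b/ at distance 5.

θ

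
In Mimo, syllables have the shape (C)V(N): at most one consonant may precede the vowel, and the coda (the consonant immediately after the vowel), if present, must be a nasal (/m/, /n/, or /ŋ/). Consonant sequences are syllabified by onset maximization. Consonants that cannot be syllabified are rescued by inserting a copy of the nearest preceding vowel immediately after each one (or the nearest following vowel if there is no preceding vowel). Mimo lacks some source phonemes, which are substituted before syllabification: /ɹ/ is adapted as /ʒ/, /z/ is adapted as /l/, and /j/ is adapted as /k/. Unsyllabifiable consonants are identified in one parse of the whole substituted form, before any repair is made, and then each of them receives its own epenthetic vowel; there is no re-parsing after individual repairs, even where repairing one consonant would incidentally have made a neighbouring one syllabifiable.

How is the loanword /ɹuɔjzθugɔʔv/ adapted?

ʒuɔkɔlɔθugɔʔɔvɔ

Substitution: /ɹ/ → /ʒ/, /j/ → /k/, /z/ → /l/, giving /ʒuɔklθugɔʔv/.
The consonants /k/, /l/, /ʔ/, /v/ cannot be parsed into a legal (C)V(N) syllable (only a nasal (/m/, /n/, or /ŋ/) is licensed in coda position; onsets are limited to one consonant).
Each unlicensed consonant becomes the onset of a new syllable: /k/ → /kɔ/, /l/ → /lɔ/, /ʔ/ → /ʔɔ/, /v/ → /vɔ/.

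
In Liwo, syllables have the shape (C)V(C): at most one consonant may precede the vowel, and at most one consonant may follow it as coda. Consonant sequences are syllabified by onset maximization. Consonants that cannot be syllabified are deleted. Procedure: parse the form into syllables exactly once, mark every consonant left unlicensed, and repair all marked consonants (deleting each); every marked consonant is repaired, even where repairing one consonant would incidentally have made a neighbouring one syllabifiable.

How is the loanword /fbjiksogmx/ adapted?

jiksog

Syllabifying with onset maximization leaves /f/, /b/, /m/, /x/ stranded (at most one coda consonant is licensed; onsets are limited to one consonant).
Deleting the stranded consonants removes /f/, /b/, /m/, /x/.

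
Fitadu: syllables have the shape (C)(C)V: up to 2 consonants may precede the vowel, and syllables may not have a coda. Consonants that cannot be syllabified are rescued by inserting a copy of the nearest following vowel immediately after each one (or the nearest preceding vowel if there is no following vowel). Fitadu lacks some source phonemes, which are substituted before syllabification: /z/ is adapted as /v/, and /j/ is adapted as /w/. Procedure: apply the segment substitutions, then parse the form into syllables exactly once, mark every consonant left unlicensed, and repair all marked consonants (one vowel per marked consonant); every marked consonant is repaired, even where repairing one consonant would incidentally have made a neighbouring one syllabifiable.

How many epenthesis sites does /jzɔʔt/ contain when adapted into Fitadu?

2

After substitution the input is /wvɔʔt/.
The unsyllabifiable consonants are /ʔ/, /t/; each receives one epenthetic vowel.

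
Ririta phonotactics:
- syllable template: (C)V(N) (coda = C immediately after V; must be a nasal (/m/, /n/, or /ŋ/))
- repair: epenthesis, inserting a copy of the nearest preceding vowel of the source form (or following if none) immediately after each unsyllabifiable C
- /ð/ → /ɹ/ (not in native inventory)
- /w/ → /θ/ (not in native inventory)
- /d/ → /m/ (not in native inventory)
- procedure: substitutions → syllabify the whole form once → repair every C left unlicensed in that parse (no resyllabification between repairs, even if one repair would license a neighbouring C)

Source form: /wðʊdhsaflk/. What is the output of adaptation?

θʊɹʊmhʊsafalaka

Substitution: /w/ → /θ/, /ð/ → /ɹ/, /d/ → /m/, giving /θɹʊmhsaflk/.
The consonants /θ/, /h/, /f/, /l/, /k/ cannot be parsed into a legal (C)V(N) syllable (only a nasal (/m/, /n/, or /ŋ/) is licensed in coda position; onsets are limited to one consonant).
Inserting the epenthetic vowel yields /θ/ → /θʊ/, /h/ → /hʊ/, /f/ → /fa/, /l/ → /la/, /k/ → /ka/.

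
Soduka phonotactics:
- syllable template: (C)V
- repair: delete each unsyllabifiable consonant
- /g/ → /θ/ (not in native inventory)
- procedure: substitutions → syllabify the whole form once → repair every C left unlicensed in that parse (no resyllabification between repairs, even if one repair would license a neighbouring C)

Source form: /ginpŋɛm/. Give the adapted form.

Substitution: /g/ → /θ/, giving /θinpŋɛm/.
The consonants /n/, /p/, /m/ cannot be parsed into a legal (C)V syllable (no codas are permitted; onsets are limited to one consonant).
Each unlicensed consonant is deleted: /n/, /p/, /m/.

θiŋɛ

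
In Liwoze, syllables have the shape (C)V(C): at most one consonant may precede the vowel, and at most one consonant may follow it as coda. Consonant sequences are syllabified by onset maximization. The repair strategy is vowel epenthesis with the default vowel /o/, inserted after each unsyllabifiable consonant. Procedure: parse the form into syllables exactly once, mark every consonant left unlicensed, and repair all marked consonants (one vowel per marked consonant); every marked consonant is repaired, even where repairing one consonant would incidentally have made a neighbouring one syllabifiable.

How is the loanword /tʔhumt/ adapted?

toʔohumto

Under (C)V(C), the unsyllabifiable consonants are /t/, /ʔ/, /t/ (at most one coda consonant is licensed; onsets are limited to one consonant).
Epenthesis after each stranded consonant: /t/ → /to/, /ʔ/ → /ʔo/, /t/ → /to/.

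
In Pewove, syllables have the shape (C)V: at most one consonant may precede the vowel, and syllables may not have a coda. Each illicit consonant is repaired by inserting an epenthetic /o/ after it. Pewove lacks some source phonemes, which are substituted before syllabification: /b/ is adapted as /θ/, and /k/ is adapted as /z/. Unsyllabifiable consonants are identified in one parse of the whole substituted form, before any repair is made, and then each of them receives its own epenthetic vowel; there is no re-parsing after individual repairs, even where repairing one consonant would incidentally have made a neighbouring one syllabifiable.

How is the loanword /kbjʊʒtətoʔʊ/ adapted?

zoθojʊʒotətoʔʊ

Substitution: /k/ → /z/, /b/ → /θ/, giving /zθjʊʒtətoʔʊ/.
Under (C)V, the unsyllabifiable consonants are /z/, /θ/, /ʒ/ (no codas are permitted; onsets are limited to one consonant).
Epenthesis after each stranded consonant: /z/ → /zo/, /θ/ → /θo/, /ʒ/ → /ʒo/.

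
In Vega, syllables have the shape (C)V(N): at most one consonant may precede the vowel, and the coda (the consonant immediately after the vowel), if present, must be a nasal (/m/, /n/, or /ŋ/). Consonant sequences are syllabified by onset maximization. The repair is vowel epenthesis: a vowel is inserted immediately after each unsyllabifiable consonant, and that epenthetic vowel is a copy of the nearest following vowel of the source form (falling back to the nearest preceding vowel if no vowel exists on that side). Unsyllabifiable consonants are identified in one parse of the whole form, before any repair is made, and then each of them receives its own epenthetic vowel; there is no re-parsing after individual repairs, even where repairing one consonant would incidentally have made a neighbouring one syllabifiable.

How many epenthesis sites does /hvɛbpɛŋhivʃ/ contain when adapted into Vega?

The unsyllabifiable consonants are /h/, /b/, /v/, /ʃ/; each receives one epenthetic vowel.

4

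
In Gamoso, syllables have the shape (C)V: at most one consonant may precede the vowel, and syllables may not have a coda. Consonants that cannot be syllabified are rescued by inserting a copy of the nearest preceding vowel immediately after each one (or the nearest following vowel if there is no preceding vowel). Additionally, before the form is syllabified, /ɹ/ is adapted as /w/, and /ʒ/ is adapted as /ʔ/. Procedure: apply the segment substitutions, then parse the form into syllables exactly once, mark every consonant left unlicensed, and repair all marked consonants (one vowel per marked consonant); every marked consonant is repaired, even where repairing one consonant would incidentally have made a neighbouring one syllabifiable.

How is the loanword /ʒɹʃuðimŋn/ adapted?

Substitution: /ʒ/ → /ʔ/, /ɹ/ → /w/, giving /ʔwʃuðimŋn/.
The consonants /ʔ/, /w/, /m/, /ŋ/, /n/ cannot be parsed into a legal (C)V syllable (no codas are permitted; onsets are limited to one consonant).
Each unlicensed consonant becomes the onset of a new syllable: /ʔ/ → /ʔu/, /w/ → /wu/, /m/ → /mi/, /ŋ/ → /ŋi/, /n/ → /ni/.

ʔuwuʃuðimiŋini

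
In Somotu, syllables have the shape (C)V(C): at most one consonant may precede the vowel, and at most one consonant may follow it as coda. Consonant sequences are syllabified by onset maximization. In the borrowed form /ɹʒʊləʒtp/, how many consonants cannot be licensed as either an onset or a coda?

3

Syllabifying with onset maximization leaves /ɹ/, /t/, /p/ stranded (at most one coda consonant is licensed; onsets are limited to one consonant).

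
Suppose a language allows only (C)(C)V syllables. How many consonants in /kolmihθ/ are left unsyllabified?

The consonants /h/, /θ/ cannot be parsed into a legal (C)(C)V syllable (no codas are permitted; onsets may contain at most 2 consonants).

2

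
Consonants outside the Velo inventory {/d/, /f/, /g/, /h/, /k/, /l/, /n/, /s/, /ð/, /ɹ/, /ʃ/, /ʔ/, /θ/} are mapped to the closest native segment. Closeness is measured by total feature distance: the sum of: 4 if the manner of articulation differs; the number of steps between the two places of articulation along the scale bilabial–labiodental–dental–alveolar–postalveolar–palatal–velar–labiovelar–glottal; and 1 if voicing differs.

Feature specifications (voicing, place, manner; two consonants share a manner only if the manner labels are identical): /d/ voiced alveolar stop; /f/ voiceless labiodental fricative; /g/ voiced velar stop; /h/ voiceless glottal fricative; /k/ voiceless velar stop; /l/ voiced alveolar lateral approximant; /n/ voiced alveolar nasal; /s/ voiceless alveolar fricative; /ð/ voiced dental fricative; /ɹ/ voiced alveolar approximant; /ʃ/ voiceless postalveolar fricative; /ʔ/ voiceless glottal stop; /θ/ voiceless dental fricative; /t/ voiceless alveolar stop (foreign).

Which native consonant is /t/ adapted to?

d

/d/ is closest: same manner (stop), place distance 0 (alveolar→alveolar), voicing differs (+1); total 1. Next closest is /k/ at distance 3.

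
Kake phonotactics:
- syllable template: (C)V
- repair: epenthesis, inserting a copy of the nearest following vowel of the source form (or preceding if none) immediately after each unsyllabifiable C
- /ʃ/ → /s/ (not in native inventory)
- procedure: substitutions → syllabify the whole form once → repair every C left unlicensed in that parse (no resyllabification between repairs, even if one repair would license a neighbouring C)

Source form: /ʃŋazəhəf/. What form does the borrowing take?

Substitution: /ʃ/ → /s/, giving /sŋazəhəf/.
Syllabifying with onset maximization leaves /s/, /f/ stranded (no codas are permitted; onsets are limited to one consonant).
Epenthesis after each stranded consonant: /s/ → /sa/, /f/ → /fə/.

saŋazəhəfə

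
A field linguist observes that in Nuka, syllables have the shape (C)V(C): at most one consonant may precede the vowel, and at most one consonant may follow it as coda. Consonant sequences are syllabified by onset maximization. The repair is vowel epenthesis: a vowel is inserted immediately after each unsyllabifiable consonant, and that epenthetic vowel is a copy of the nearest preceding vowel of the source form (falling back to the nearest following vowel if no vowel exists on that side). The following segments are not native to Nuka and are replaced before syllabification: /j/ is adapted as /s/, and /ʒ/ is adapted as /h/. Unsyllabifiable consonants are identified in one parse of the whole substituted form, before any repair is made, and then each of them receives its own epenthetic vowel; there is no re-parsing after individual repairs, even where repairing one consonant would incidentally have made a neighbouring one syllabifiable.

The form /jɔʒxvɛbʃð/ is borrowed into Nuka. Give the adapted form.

sɔhxɔvɛbʃɛðɛ

Substitution: /j/ → /s/, /ʒ/ → /h/, giving /sɔhxvɛbʃð/.
Syllabifying with onset maximization leaves /x/, /ʃ/, /ð/ stranded (at most one coda consonant is licensed; onsets are limited to one consonant).
Inserting the epenthetic vowel yields /x/ → /xɔ/, /ʃ/ → /ʃɛ/, /ð/ → /ðɛ/.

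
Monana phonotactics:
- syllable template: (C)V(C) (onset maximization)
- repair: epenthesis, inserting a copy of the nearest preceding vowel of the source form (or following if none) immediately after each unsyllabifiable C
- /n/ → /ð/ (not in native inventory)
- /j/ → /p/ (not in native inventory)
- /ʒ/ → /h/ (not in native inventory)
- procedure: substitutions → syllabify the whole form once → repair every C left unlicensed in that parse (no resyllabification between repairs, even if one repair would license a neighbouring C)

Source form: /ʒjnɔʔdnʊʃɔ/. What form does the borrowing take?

hɔpɔðɔʔdɔðʊʃɔ

Substitution: /ʒ/ → /h/, /j/ → /p/, /n/ → /ð/, giving /hpðɔʔdðʊʃɔ/.
The consonants /h/, /p/, /d/ cannot be parsed into a legal (C)V(C) syllable (at most one coda consonant is licensed; onsets are limited to one consonant).
Epenthesis after each stranded consonant: /h/ → /hɔ/, /p/ → /pɔ/, /d/ → /dɔ/.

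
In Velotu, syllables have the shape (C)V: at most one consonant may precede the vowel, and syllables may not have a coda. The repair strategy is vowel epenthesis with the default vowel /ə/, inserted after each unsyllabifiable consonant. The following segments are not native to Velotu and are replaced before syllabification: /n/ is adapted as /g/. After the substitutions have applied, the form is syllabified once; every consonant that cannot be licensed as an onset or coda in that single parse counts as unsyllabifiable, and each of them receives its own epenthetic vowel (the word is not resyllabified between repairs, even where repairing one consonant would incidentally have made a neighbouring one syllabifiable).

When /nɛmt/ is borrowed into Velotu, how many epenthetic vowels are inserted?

After substitution the input is /gɛmt/.
The unsyllabifiable consonants are /m/, /t/; each receives one epenthetic vowel.

2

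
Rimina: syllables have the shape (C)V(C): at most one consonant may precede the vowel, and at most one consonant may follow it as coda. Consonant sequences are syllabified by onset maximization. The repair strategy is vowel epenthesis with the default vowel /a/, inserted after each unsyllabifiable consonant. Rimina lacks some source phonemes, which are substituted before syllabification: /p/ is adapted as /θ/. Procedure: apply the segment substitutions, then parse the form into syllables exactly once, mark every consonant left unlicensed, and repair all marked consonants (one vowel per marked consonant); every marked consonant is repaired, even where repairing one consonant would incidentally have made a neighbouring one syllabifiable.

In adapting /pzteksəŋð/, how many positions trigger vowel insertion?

3

After substitution the input is /θzteksəŋð/.
The unsyllabifiable consonants are /θ/, /z/, /ð/; each receives one epenthetic vowel.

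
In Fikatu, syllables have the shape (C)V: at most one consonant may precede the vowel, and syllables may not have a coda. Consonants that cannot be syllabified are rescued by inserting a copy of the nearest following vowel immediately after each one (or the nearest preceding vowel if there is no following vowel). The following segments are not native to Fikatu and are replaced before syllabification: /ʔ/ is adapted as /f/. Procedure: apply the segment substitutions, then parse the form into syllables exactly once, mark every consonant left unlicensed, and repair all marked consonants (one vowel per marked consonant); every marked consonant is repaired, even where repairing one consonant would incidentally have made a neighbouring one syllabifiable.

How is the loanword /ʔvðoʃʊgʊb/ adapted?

Substitution: /ʔ/ → /f/, giving /fvðoʃʊgʊb/.
Under (C)V, the unsyllabifiable consonants are /f/, /v/, /b/ (no codas are permitted; onsets are limited to one consonant).
Each unlicensed consonant becomes the onset of a new syllable: /f/ → /fo/, /v/ → /vo/, /b/ → /bʊ/.

fovoðoʃʊgʊbʊ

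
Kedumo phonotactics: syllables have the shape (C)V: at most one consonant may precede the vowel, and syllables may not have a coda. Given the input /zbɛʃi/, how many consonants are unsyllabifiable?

1

Under (C)V, the unsyllabifiable consonants are /z/ (no codas are permitted; onsets are limited to one consonant).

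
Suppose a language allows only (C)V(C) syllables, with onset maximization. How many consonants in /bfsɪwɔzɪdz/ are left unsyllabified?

3

The consonants /b/, /f/, /z/ cannot be parsed into a legal (C)V(C) syllable (at most one coda consonant is licensed; onsets are limited to one consonant).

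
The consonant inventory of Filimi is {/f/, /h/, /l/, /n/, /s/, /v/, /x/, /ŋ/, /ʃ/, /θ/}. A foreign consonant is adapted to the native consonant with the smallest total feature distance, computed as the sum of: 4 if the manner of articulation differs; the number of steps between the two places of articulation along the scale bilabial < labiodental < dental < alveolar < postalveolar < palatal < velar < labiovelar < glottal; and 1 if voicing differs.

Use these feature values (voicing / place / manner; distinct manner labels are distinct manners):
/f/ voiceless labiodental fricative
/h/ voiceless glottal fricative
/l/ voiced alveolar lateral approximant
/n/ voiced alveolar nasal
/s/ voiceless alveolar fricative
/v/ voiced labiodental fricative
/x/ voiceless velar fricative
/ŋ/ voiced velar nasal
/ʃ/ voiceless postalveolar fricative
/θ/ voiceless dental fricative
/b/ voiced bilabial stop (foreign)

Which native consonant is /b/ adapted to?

/v/ is closest: manner differs (stop→fricative, +4), place distance 1 (bilabial→labiodental), same voicing; total 5. Next closest is /f/ at distance 6.

v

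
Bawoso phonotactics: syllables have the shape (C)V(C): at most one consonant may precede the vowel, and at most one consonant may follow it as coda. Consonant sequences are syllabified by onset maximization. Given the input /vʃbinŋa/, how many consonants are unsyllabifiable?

Syllabifying with onset maximization leaves /v/, /ʃ/ stranded (at most one coda consonant is licensed; onsets are limited to one consonant).

2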